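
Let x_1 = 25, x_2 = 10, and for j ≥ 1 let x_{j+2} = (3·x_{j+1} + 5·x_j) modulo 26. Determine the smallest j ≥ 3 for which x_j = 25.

x_1 = 25,  x_2 = 10,  x_3 = 25,  x_4 = 21,  x_5 = 6,  x_6 = 19,  x_7 = 9,  x_8 = 18,  x_9 = 21,  x_{10} = 23,  x_{11} = 18,  x_{12} = 13,  x_{13} = 25,  x_{14} = 10.
The sequence repeats with period 12.
The value 25 first appears (with j ≥ 3) at x_3.

3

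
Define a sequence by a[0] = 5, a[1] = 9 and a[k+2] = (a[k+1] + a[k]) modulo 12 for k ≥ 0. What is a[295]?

Listing terms: a[0] = 5, a[1] = 9, a[2] = 2, a[3] = 11, a[4] = 1, a[5] = 0, a[6] = 1, a[7] = 1, a[8] = 2, a[9] = 3, a[10] = 5, a[11] = 8, a[12] = 1, a[13] = 9, a[14] = 10, a[15] = 7, a[16] = 5, a[17] = 0, a[18] = 5, a[19] = 5, a[20] = 10, a[21] = 3, a[22] = 1, a[23] = 4, a[24] = 5, a[25] = 9.
Since (a[24], a[25]) = (a[0], a[1]) = (5, 9) (two consecutive terms determine the rest), the sequence is periodic with period 24.
(295 - 0) mod 24 = 7, so a[295] = a[7] = 1.

1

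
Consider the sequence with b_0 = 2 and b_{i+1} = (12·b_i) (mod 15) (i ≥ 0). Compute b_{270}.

3

Listing terms: b_0 = 2,  b_1 = 9,  b_2 = 3,  b_3 = 6,  b_4 = 12,  b_5 = 9.
Since b_5 = b_1 = 9, the sequence is eventually periodic: after a pre-period of length 1 it cycles with period 4.
For i ≥ 1, b_i depends only on (i - 1) mod 4. (270 - 1) mod 4 = 1, so b_{270} = b_2 = 3.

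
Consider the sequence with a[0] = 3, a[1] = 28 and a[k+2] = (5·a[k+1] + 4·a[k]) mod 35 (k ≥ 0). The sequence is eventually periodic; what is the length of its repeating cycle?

48

Listing terms: a[0] = 3; a[1] = 28; a[2] = 12; a[3] = 32; a[4] = 33; a[5] = 13; a[6] = 22; a[7] = 22; a[8] = 23; a[9] = 28; a[10] = 22; a[11] = 12; a[12] = 8; a[13] = 18; a[14] = 17; a[15] = 17; a[16] = 13; a[17] = 28; a[18] = 17; a[19] = 22; a[20] = 3; a[21] = 33; a[22] = 2; a[23] = 2; a[24] = 18; a[25] = 28; a[26] = 2; a[27] = 17; a[28] = 23; a[29] = 8; a[30] = 27; a[31] = 27; a[32] = 33; a[33] = 28; a[34] = 27; a[35] = 2; a[36] = 13; a[37] = 3; a[38] = 32; a[39] = 32; a[40] = 8; a[41] = 28; a[42] = 32; a[43] = 27; a[44] = 18; a[45] = 23; a[46] = 12; a[47] = 12; a[48] = 3; a[49] = 28.
The sequence repeats with period 48.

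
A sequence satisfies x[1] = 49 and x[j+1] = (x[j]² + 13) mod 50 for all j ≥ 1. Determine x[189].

49

We have x[1] = 49, x[2] = 14, x[3] = 9, x[4] = 44, x[5] = 49.
The sequence repeats with period 4.
(189 - 1) mod 4 = 0, so x[189] = x[1] = 49.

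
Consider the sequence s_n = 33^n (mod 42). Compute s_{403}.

We have s_0 = 1; s_1 = 33; s_2 = 39; s_3 = 27; s_4 = 9; s_5 = 3; s_6 = 15; s_7 = 33.
Since s_7 = s_1 = 33, the sequence is eventually periodic: after a pre-period of length 1 it cycles with period 6.
For n ≥ 1, s_n depends only on (n - 1) mod 6. (403 - 1) mod 6 = 0, so s_{403} = s_1 = 33.

33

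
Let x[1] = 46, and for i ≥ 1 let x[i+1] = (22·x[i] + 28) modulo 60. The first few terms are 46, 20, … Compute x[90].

Listing terms: x[1] = 46, x[2] = 20, x[3] = 48, x[4] = 4, x[5] = 56, x[6] = 0, x[7] = 28, x[8] = 44, x[9] = 36, x[10] = 40, x[11] = 8, x[12] = 24, x[13] = 16, x[14] = 20.
Since x[14] = x[2] = 20, the sequence is eventually periodic: after a pre-period of length 1 it cycles with period 12.
For i ≥ 2, x[i] depends only on (i - 2) mod 12. (90 - 2) mod 12 = 4, so x[90] = x[6] = 0.

0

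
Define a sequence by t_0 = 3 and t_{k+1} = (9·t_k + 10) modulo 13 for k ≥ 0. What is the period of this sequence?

3

Listing terms: t_0 = 3, t_1 = 11, t_2 = 5, t_3 = 3.
Since t_3 = t_0 = 3, the sequence is periodic with period 3.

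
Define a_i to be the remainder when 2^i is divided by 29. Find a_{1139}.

a_0 = 1; a_1 = 2; a_2 = 4; a_3 = 8; a_4 = 16; a_5 = 3; a_6 = 6; a_7 = 12; a_8 = 24; a_9 = 19; a_{10} = 9; a_{11} = 18; a_{12} = 7; a_{13} = 14; a_{14} = 28; a_{15} = 27; a_{16} = 25; a_{17} = 21; a_{18} = 13; a_{19} = 26; a_{20} = 23; a_{21} = 17; a_{22} = 5; a_{23} = 10; a_{24} = 20; a_{25} = 11; a_{26} = 22; a_{27} = 15; a_{28} = 1.
The sequence repeats with period 28.
(1139 - 0) mod 28 = 19, so a_{1139} = a_{19} = 26.

26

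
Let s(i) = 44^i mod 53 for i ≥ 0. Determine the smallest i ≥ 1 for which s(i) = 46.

5

Listing terms: s(0) = 1, s(1) = 44, s(2) = 28, s(3) = 13, s(4) = 42, s(5) = 46, s(6) = 10, s(7) = 16, s(8) = 15, s(9) = 24, s(10) = 49, s(11) = 36, s(12) = 47, s(13) = 1.
Since s(13) = s(0) = 1, the sequence is periodic with period 13.
The value 46 first appears (with i ≥ 1) at s(5).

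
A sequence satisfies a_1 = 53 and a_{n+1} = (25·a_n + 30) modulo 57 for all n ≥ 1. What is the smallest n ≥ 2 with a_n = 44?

We have a_1 = 53; a_2 = 44; a_3 = 47; a_4 = 8; a_5 = 2; a_6 = 23; a_7 = 35; a_8 = 50; a_9 = 26; a_{10} = 53.
Since a_{10} = a_1 = 53, the sequence is periodic with period 9.
The value 44 first appears (with n ≥ 2) at a_2.

2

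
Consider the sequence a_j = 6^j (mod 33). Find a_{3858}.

a_1 = 6; a_2 = 3; a_3 = 18; a_4 = 9; a_5 = 21; a_6 = 27; a_7 = 30; a_8 = 15; a_9 = 24; a_{10} = 12; a_{11} = 6.
The sequence repeats with period 10.
So a_{3858} = a_{1 + ((3858-1) mod 10)} = a_8 = 15.

15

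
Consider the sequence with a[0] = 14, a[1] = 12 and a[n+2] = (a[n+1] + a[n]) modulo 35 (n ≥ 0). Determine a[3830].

26

a[0] = 14,  a[1] = 12,  a[2] = 26,  a[3] = 3,  a[4] = 29,  a[5] = 32,  a[6] = 26,  a[7] = 23,  a[8] = 14,  a[9] = 2,  a[10] = 16,  a[11] = 18,  a[12] = 34,  a[13] = 17,  a[14] = 16,  a[15] = 33,  a[16] = 14,  a[17] = 12.
Since (a[16], a[17]) = (a[0], a[1]) = (14, 12) (two consecutive terms determine the rest), the sequence is periodic with period 16.
So a[3830] = a[0 + ((3830-0) mod 16)] = a[6] = 26.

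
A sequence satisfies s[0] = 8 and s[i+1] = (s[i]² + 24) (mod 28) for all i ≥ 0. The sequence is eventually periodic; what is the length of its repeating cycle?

We have s[0] = 8; s[1] = 4; s[2] = 12; s[3] = 0; s[4] = 24; s[5] = 12.
Since s[5] = s[2] = 12, the sequence is eventually periodic: after a pre-period of length 2 it cycles with period 3.

3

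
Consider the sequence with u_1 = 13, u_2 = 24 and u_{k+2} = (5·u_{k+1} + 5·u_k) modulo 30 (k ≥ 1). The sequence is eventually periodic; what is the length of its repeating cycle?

3

Listing terms: u_1 = 13, u_2 = 24, u_3 = 5, u_4 = 25, u_5 = 0, u_6 = 5, u_7 = 25.
Since (u_6, u_7) = (u_3, u_4) = (5, 25) (two consecutive terms determine the rest), the sequence is eventually periodic: after a pre-period of length 2 it cycles with period 3.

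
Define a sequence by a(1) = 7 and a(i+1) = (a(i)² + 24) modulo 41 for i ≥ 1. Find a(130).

Computing terms: a(1) = 7,  a(2) = 32,  a(3) = 23,  a(4) = 20,  a(5) = 14,  a(6) = 15,  a(7) = 3,  a(8) = 33,  a(9) = 6,  a(10) = 19,  a(11) = 16,  a(12) = 34,  a(13) = 32.
Since a(13) = a(2) = 32, the sequence is eventually periodic: after a pre-period of length 1 it cycles with period 11.
For i ≥ 2, a(i) depends only on (i - 2) mod 11. (130 - 2) mod 11 = 7, so a(130) = a(9) = 6.

6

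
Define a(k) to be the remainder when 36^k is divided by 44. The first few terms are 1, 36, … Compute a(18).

Computing terms: a(0) = 1, a(1) = 36, a(2) = 20, a(3) = 16, a(4) = 4, a(5) = 12, a(6) = 36.
Since a(6) = a(1) = 36, the sequence is eventually periodic: after a pre-period of length 1 it cycles with period 5.
For k ≥ 1, a(k) depends only on (k - 1) mod 5. (18 - 1) mod 5 = 2, so a(18) = a(3) = 16.

16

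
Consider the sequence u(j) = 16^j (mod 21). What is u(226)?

16

Listing terms: u(0) = 1,  u(1) = 16,  u(2) = 4,  u(3) = 1.
Since u(3) = u(0) = 1, the sequence is periodic with period 3.
(226 - 0) mod 3 = 1, so u(226) = u(1) = 16.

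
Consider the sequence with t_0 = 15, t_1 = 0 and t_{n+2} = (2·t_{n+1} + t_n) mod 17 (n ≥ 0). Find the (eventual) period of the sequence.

We have t_0 = 15, t_1 = 0, t_2 = 15, t_3 = 13, t_4 = 7, t_5 = 10, t_6 = 10, t_7 = 13, t_8 = 2, t_9 = 0, t_{10} = 2, t_{11} = 4, t_{12} = 10, t_{13} = 7, t_{14} = 7, t_{15} = 4, t_{16} = 15, t_{17} = 0.
Since (t_{16}, t_{17}) = (t_0, t_1) = (15, 0) (two consecutive terms determine the rest), the sequence is periodic with period 16.

16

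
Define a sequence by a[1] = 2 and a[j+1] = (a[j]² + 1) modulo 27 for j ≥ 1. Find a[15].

26

Listing terms: a[1] = 2,  a[2] = 5,  a[3] = 26,  a[4] = 2.
The sequence repeats with period 3.
(15 - 1) mod 3 = 2, so a[15] = a[3] = 26.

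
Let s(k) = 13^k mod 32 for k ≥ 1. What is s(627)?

21

We have s(1) = 13; s(2) = 9; s(3) = 21; s(4) = 17; s(5) = 29; s(6) = 25; s(7) = 5; s(8) = 1; s(9) = 13.
The sequence repeats with period 8.
So s(627) = s(1 + ((627-1) mod 8)) = s(3) = 21.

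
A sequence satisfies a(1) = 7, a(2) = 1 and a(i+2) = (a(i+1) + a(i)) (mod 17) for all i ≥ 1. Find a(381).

9

Listing terms: a(1) = 7; a(2) = 1; a(3) = 8; a(4) = 9; a(5) = 0; a(6) = 9; a(7) = 9; a(8) = 1; a(9) = 10; a(10) = 11; a(11) = 4; a(12) = 15; a(13) = 2; a(14) = 0; a(15) = 2; a(16) = 2; a(17) = 4; a(18) = 6; a(19) = 10; a(20) = 16; a(21) = 9; a(22) = 8; a(23) = 0; a(24) = 8; a(25) = 8; a(26) = 16; a(27) = 7; a(28) = 6; a(29) = 13; a(30) = 2; a(31) = 15; a(32) = 0; a(33) = 15; a(34) = 15; a(35) = 13; a(36) = 11; a(37) = 7; a(38) = 1.
Since (a(37), a(38)) = (a(1), a(2)) = (7, 1) (two consecutive terms determine the rest), the sequence is periodic with period 36.
(381 - 1) mod 36 = 20, so a(381) = a(21) = 9.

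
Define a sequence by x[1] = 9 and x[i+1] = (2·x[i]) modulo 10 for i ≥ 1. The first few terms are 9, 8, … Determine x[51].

x[1] = 9,  x[2] = 8,  x[3] = 6,  x[4] = 2,  x[5] = 4,  x[6] = 8.
Since x[6] = x[2] = 8, the sequence is eventually periodic: after a pre-period of length 1 it cycles with period 4.
For i ≥ 2, x[i] depends only on (i - 2) mod 4. (51 - 2) mod 4 = 1, so x[51] = x[3] = 6.

6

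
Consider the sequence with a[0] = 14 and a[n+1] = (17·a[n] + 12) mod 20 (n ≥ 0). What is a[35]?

Listing terms: a[0] = 14; a[1] = 10; a[2] = 2; a[3] = 6; a[4] = 14.
The sequence repeats with period 4.
So a[35] = a[0 + ((35-0) mod 4)] = a[3] = 6.

6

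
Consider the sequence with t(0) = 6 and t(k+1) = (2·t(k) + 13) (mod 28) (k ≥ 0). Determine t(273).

27

Computing terms: t(0) = 6; t(1) = 25; t(2) = 7; t(3) = 27; t(4) = 11; t(5) = 7.
Since t(5) = t(2) = 7, the sequence is eventually periodic: after a pre-period of length 2 it cycles with period 3.
For k ≥ 2, t(k) depends only on (k - 2) mod 3. (273 - 2) mod 3 = 1, so t(273) = t(3) = 27.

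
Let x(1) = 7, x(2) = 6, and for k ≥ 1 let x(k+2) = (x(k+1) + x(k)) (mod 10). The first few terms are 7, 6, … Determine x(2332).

x(1) = 7; x(2) = 6; x(3) = 3; x(4) = 9; x(5) = 2; x(6) = 1; x(7) = 3; x(8) = 4; x(9) = 7; x(10) = 1; x(11) = 8; x(12) = 9; x(13) = 7; x(14) = 6.
The sequence repeats with period 12.
So x(2332) = x(1 + ((2332-1) mod 12)) = x(4) = 9.

9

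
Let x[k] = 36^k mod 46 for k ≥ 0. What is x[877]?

2

Computing terms: x[0] = 1,  x[1] = 36,  x[2] = 8,  x[3] = 12,  x[4] = 18,  x[5] = 4,  x[6] = 6,  x[7] = 32,  x[8] = 2,  x[9] = 26,  x[10] = 16,  x[11] = 24,  x[12] = 36.
Since x[12] = x[1] = 36, the sequence is eventually periodic: after a pre-period of length 1 it cycles with period 11.
For k ≥ 1, x[k] depends only on (k - 1) mod 11. (877 - 1) mod 11 = 7, so x[877] = x[8] = 2.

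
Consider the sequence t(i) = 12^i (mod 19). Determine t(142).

7

t(1) = 12,  t(2) = 11,  t(3) = 18,  t(4) = 7,  t(5) = 8,  t(6) = 1,  t(7) = 12.
The sequence repeats with period 6.
(142 - 1) mod 6 = 3, so t(142) = t(4) = 7.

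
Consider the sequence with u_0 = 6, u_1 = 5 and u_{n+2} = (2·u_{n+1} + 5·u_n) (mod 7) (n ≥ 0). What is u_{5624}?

Computing terms: u_0 = 6, u_1 = 5, u_2 = 5, u_3 = 0, u_4 = 4, u_5 = 1, u_6 = 1, u_7 = 0, u_8 = 5, u_9 = 3, u_{10} = 3, u_{11} = 0, u_{12} = 1, u_{13} = 2, u_{14} = 2, u_{15} = 0, u_{16} = 3, u_{17} = 6, u_{18} = 6, u_{19} = 0, u_{20} = 2, u_{21} = 4, u_{22} = 4, u_{23} = 0, u_{24} = 6, u_{25} = 5.
Since (u_{24}, u_{25}) = (u_0, u_1) = (6, 5) (two consecutive terms determine the rest), the sequence is periodic with period 24.
(5624 - 0) mod 24 = 8, so u_{5624} = u_8 = 5.

5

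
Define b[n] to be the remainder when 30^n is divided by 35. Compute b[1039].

30

We have b[1] = 30,  b[2] = 25,  b[3] = 15,  b[4] = 30.
Since b[4] = b[1] = 30, the sequence is periodic with period 3.
(1039 - 1) mod 3 = 0, so b[1039] = b[1] = 30.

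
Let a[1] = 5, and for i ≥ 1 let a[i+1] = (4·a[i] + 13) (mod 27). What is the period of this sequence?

27

We have a[1] = 5; a[2] = 6; a[3] = 10; a[4] = 26; a[5] = 9; a[6] = 22; a[7] = 20; a[8] = 12; a[9] = 7; a[10] = 14; a[11] = 15; a[12] = 19; a[13] = 8; a[14] = 18; a[15] = 4; a[16] = 2; a[17] = 21; a[18] = 16; a[19] = 23; a[20] = 24; a[21] = 1; a[22] = 17; a[23] = 0; a[24] = 13; a[25] = 11; a[26] = 3; a[27] = 25; a[28] = 5.
The sequence repeats with period 27.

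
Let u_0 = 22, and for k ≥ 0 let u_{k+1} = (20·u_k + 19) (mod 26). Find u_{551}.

19

We have u_0 = 22, u_1 = 17, u_2 = 21, u_3 = 23, u_4 = 11, u_5 = 5, u_6 = 15, u_7 = 7, u_8 = 3, u_9 = 1, u_{10} = 13, u_{11} = 19, u_{12} = 9, u_{13} = 17.
Since u_{13} = u_1 = 17, the sequence is eventually periodic: after a pre-period of length 1 it cycles with period 12.
For k ≥ 1, u_k depends only on (k - 1) mod 12. (551 - 1) mod 12 = 10, so u_{551} = u_{11} = 19.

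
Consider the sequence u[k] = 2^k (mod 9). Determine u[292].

7

u[0] = 1; u[1] = 2; u[2] = 4; u[3] = 8; u[4] = 7; u[5] = 5; u[6] = 1.
Since u[6] = u[0] = 1, the sequence is periodic with period 6.
So u[292] = u[0 + ((292-0) mod 6)] = u[4] = 7.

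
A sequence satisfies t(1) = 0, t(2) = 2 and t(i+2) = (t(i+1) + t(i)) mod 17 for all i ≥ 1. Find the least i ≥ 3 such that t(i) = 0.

We have t(1) = 0; t(2) = 2; t(3) = 2; t(4) = 4; t(5) = 6; t(6) = 10; t(7) = 16; t(8) = 9; t(9) = 8; t(10) = 0; t(11) = 8; t(12) = 8; t(13) = 16; t(14) = 7; t(15) = 6; t(16) = 13; t(17) = 2; t(18) = 15; t(19) = 0; t(20) = 15; t(21) = 15; t(22) = 13; t(23) = 11; t(24) = 7; t(25) = 1; t(26) = 8; t(27) = 9; t(28) = 0; t(29) = 9; t(30) = 9; t(31) = 1; t(32) = 10; t(33) = 11; t(34) = 4; t(35) = 15; t(36) = 2; t(37) = 0; t(38) = 2.
Since (t(37), t(38)) = (t(1), t(2)) = (0, 2) (two consecutive terms determine the rest), the sequence is periodic with period 36.
The value 0 first appears (with i ≥ 3) at t(10).

10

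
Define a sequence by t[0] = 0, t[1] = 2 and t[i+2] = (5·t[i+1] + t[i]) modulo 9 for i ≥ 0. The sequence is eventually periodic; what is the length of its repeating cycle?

8

Listing terms: t[0] = 0, t[1] = 2, t[2] = 1, t[3] = 7, t[4] = 0, t[5] = 7, t[6] = 8, t[7] = 2, t[8] = 0, t[9] = 2.
The sequence repeats with period 8.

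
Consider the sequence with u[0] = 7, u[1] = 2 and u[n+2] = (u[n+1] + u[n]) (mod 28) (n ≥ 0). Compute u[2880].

We have u[0] = 7, u[1] = 2, u[2] = 9, u[3] = 11, u[4] = 20, u[5] = 3, u[6] = 23, u[7] = 26, u[8] = 21, u[9] = 19, u[10] = 12, u[11] = 3, u[12] = 15, u[13] = 18, u[14] = 5, u[15] = 23, u[16] = 0, u[17] = 23, u[18] = 23, u[19] = 18, u[20] = 13, u[21] = 3, u[22] = 16, u[23] = 19, u[24] = 7, u[25] = 26, u[26] = 5, u[27] = 3, u[28] = 8, u[29] = 11, u[30] = 19, u[31] = 2, u[32] = 21, u[33] = 23, u[34] = 16, u[35] = 11, u[36] = 27, u[37] = 10, u[38] = 9, u[39] = 19, u[40] = 0, u[41] = 19, u[42] = 19, u[43] = 10, u[44] = 1, u[45] = 11, u[46] = 12, u[47] = 23, u[48] = 7, u[49] = 2.
Since (u[48], u[49]) = (u[0], u[1]) = (7, 2) (two consecutive terms determine the rest), the sequence is periodic with period 48.
(2880 - 0) mod 48 = 0, so u[2880] = u[0] = 7.

7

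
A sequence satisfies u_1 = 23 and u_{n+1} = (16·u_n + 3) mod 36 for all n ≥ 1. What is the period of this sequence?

u_1 = 23; u_2 = 11; u_3 = 35; u_4 = 23.
Since u_4 = u_1 = 23, the sequence is periodic with period 3.

3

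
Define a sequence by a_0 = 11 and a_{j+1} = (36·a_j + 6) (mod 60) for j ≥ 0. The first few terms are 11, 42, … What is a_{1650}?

6

a_0 = 11,  a_1 = 42,  a_2 = 18,  a_3 = 54,  a_4 = 30,  a_5 = 6,  a_6 = 42.
Since a_6 = a_1 = 42, the sequence is eventually periodic: after a pre-period of length 1 it cycles with period 5.
For j ≥ 1, a_j depends only on (j - 1) mod 5. (1650 - 1) mod 5 = 4, so a_{1650} = a_5 = 6.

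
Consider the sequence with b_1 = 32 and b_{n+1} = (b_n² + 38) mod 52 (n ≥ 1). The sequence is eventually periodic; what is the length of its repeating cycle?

Listing terms: b_1 = 32, b_2 = 22, b_3 = 2, b_4 = 42, b_5 = 34, b_6 = 50, b_7 = 42.
Since b_7 = b_4 = 42, the sequence is eventually periodic: after a pre-period of length 3 it cycles with period 3.

3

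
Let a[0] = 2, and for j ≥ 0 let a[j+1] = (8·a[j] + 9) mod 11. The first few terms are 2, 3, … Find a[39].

Listing terms: a[0] = 2,  a[1] = 3,  a[2] = 0,  a[3] = 9,  a[4] = 4,  a[5] = 8,  a[6] = 7,  a[7] = 10,  a[8] = 1,  a[9] = 6,  a[10] = 2.
Since a[10] = a[0] = 2, the sequence is periodic with period 10.
So a[39] = a[0 + ((39-0) mod 10)] = a[9] = 6.

6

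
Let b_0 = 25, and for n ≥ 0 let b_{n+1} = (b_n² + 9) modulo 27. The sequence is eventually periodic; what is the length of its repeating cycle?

b_0 = 25; b_1 = 13; b_2 = 16; b_3 = 22; b_4 = 7; b_5 = 4; b_6 = 25.
The sequence repeats with period 6.

6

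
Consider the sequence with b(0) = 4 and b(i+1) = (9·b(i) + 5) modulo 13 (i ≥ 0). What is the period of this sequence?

3

We have b(0) = 4, b(1) = 2, b(2) = 10, b(3) = 4.
Since b(3) = b(0) = 4, the sequence is periodic with period 3.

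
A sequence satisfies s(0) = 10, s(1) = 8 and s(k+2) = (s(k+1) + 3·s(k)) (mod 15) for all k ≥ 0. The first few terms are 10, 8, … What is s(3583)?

Listing terms: s(0) = 10; s(1) = 8; s(2) = 8; s(3) = 2; s(4) = 11; s(5) = 2; s(6) = 5; s(7) = 11; s(8) = 11; s(9) = 14; s(10) = 2; s(11) = 14; s(12) = 5; s(13) = 2; s(14) = 2; s(15) = 8; s(16) = 14; s(17) = 8; s(18) = 5; s(19) = 14; s(20) = 14; s(21) = 11; s(22) = 8; s(23) = 11; s(24) = 5; s(25) = 8; s(26) = 8.
Since (s(25), s(26)) = (s(1), s(2)) = (8, 8) (two consecutive terms determine the rest), the sequence is eventually periodic: after a pre-period of length 1 it cycles with period 24.
For k ≥ 1, s(k) depends only on (k - 1) mod 24. (3583 - 1) mod 24 = 6, so s(3583) = s(7) = 11.

11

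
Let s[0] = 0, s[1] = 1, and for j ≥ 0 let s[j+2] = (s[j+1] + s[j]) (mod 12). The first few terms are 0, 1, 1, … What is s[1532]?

s[0] = 0; s[1] = 1; s[2] = 1; s[3] = 2; s[4] = 3; s[5] = 5; s[6] = 8; s[7] = 1; s[8] = 9; s[9] = 10; s[10] = 7; s[11] = 5; s[12] = 0; s[13] = 5; s[14] = 5; s[15] = 10; s[16] = 3; s[17] = 1; s[18] = 4; s[19] = 5; s[20] = 9; s[21] = 2; s[22] = 11; s[23] = 1; s[24] = 0; s[25] = 1.
Since (s[24], s[25]) = (s[0], s[1]) = (0, 1) (two consecutive terms determine the rest), the sequence is periodic with period 24.
(1532 - 0) mod 24 = 20, so s[1532] = s[20] = 9.

9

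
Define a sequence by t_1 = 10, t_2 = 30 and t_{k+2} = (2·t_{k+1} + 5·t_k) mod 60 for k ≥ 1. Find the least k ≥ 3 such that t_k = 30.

Computing terms: t_1 = 10, t_2 = 30, t_3 = 50, t_4 = 10, t_5 = 30.
The sequence repeats with period 3.
The value 30 next appears (with k ≥ 3) at t_5.

5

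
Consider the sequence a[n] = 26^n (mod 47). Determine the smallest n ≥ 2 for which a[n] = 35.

17

Computing terms: a[1] = 26; a[2] = 18; a[3] = 45; a[4] = 42; a[5] = 11; a[6] = 4; a[7] = 10; a[8] = 25; a[9] = 39; a[10] = 27; a[11] = 44; a[12] = 16; a[13] = 40; a[14] = 6; a[15] = 15; a[16] = 14; a[17] = 35; a[18] = 17; a[19] = 19; a[20] = 24; a[21] = 13; a[22] = 9; a[23] = 46; a[24] = 21; a[25] = 29; a[26] = 2; a[27] = 5; a[28] = 36; a[29] = 43; a[30] = 37; a[31] = 22; a[32] = 8; a[33] = 20; a[34] = 3; a[35] = 31; a[36] = 7; a[37] = 41; a[38] = 32; a[39] = 33; a[40] = 12; a[41] = 30; a[42] = 28; a[43] = 23; a[44] = 34; a[45] = 38; a[46] = 1; a[47] = 26.
Since a[47] = a[1] = 26, the sequence is periodic with period 46.
The value 35 first appears (with n ≥ 2) at a[17].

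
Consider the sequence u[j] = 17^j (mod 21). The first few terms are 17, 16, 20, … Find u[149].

5

u[1] = 17; u[2] = 16; u[3] = 20; u[4] = 4; u[5] = 5; u[6] = 1; u[7] = 17.
The sequence repeats with period 6.
(149 - 1) mod 6 = 4, so u[149] = u[5] = 5.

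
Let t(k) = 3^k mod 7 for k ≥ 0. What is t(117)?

6

We have t(0) = 1; t(1) = 3; t(2) = 2; t(3) = 6; t(4) = 4; t(5) = 5; t(6) = 1.
Since t(6) = t(0) = 1, the sequence is periodic with period 6.
So t(117) = t(0 + ((117-0) mod 6)) = t(3) = 6.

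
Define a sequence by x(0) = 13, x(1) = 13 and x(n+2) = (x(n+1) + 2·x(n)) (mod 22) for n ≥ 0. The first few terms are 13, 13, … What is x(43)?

Computing terms: x(0) = 13; x(1) = 13; x(2) = 17; x(3) = 21; x(4) = 11; x(5) = 9; x(6) = 9; x(7) = 5; x(8) = 1; x(9) = 11; x(10) = 13; x(11) = 13.
The sequence repeats with period 10.
So x(43) = x(0 + ((43-0) mod 10)) = x(3) = 21.

21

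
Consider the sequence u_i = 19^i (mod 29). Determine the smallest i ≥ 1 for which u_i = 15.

3

u_0 = 1; u_1 = 19; u_2 = 13; u_3 = 15; u_4 = 24; u_5 = 21; u_6 = 22; u_7 = 12; u_8 = 25; u_9 = 11; u_{10} = 6; u_{11} = 27; u_{12} = 20; u_{13} = 3; u_{14} = 28; u_{15} = 10; u_{16} = 16; u_{17} = 14; u_{18} = 5; u_{19} = 8; u_{20} = 7; u_{21} = 17; u_{22} = 4; u_{23} = 18; u_{24} = 23; u_{25} = 2; u_{26} = 9; u_{27} = 26; u_{28} = 1.
The sequence repeats with period 28.
The value 15 first appears (with i ≥ 1) at u_3.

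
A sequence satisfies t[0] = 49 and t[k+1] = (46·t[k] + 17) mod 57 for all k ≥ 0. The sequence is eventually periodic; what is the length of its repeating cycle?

Listing terms: t[0] = 49,  t[1] = 48,  t[2] = 2,  t[3] = 52,  t[4] = 15,  t[5] = 23,  t[6] = 49.
The sequence repeats with period 6.

6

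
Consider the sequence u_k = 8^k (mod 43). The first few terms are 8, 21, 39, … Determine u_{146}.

16

Listing terms: u_1 = 8,  u_2 = 21,  u_3 = 39,  u_4 = 11,  u_5 = 2,  u_6 = 16,  u_7 = 42,  u_8 = 35,  u_9 = 22,  u_{10} = 4,  u_{11} = 32,  u_{12} = 41,  u_{13} = 27,  u_{14} = 1,  u_{15} = 8.
The sequence repeats with period 14.
So u_{146} = u_{1 + ((146-1) mod 14)} = u_6 = 16.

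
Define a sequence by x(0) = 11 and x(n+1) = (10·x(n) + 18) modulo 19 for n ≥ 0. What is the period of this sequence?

x(0) = 11, x(1) = 14, x(2) = 6, x(3) = 2, x(4) = 0, x(5) = 18, x(6) = 8, x(7) = 3, x(8) = 10, x(9) = 4, x(10) = 1, x(11) = 9, x(12) = 13, x(13) = 15, x(14) = 16, x(15) = 7, x(16) = 12, x(17) = 5, x(18) = 11.
The sequence repeats with period 18.

18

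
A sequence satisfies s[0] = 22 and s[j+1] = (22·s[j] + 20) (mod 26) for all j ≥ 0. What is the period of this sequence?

3

We have s[0] = 22, s[1] = 10, s[2] = 6, s[3] = 22.
The sequence repeats with period 3.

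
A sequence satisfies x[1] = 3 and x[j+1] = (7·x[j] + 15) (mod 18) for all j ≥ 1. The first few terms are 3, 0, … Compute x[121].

Listing terms: x[1] = 3, x[2] = 0, x[3] = 15, x[4] = 12, x[5] = 9, x[6] = 6, x[7] = 3.
The sequence repeats with period 6.
(121 - 1) mod 6 = 0, so x[121] = x[1] = 3.

3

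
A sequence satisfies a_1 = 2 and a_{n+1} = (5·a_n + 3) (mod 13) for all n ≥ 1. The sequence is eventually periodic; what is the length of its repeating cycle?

Computing terms: a_1 = 2,  a_2 = 0,  a_3 = 3,  a_4 = 5,  a_5 = 2.
Since a_5 = a_1 = 2, the sequence is periodic with period 4.

4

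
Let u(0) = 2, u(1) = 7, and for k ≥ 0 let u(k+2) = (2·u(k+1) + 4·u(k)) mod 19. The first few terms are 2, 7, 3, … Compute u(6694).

Listing terms: u(0) = 2,  u(1) = 7,  u(2) = 3,  u(3) = 15,  u(4) = 4,  u(5) = 11,  u(6) = 0,  u(7) = 6,  u(8) = 12,  u(9) = 10,  u(10) = 11,  u(11) = 5,  u(12) = 16,  u(13) = 14,  u(14) = 16,  u(15) = 12,  u(16) = 12,  u(17) = 15,  u(18) = 2,  u(19) = 7.
The sequence repeats with period 18.
So u(6694) = u(0 + ((6694-0) mod 18)) = u(16) = 12.

12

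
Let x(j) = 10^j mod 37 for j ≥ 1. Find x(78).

1

x(1) = 10,  x(2) = 26,  x(3) = 1,  x(4) = 10.
Since x(4) = x(1) = 10, the sequence is periodic with period 3.
So x(78) = x(1 + ((78-1) mod 3)) = x(3) = 1.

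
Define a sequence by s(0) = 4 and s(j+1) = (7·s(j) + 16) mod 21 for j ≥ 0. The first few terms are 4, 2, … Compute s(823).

2

s(0) = 4; s(1) = 2; s(2) = 9; s(3) = 16; s(4) = 2.
Since s(4) = s(1) = 2, the sequence is eventually periodic: after a pre-period of length 1 it cycles with period 3.
For j ≥ 1, s(j) depends only on (j - 1) mod 3. (823 - 1) mod 3 = 0, so s(823) = s(1) = 2.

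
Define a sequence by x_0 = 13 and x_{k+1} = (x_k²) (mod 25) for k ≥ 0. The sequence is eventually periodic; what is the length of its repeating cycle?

4

Listing terms: x_0 = 13, x_1 = 19, x_2 = 11, x_3 = 21, x_4 = 16, x_5 = 6, x_6 = 11.
Since x_6 = x_2 = 11, the sequence is eventually periodic: after a pre-period of length 2 it cycles with period 4.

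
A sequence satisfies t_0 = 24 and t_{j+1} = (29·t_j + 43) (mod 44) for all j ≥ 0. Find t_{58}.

t_0 = 24, t_1 = 35, t_2 = 2, t_3 = 13, t_4 = 24.
Since t_4 = t_0 = 24, the sequence is periodic with period 4.
(58 - 0) mod 4 = 2, so t_{58} = t_2 = 2.

2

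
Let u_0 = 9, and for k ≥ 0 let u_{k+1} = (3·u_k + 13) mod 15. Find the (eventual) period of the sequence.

4

Listing terms: u_0 = 9; u_1 = 10; u_2 = 13; u_3 = 7; u_4 = 4; u_5 = 10.
Since u_5 = u_1 = 10, the sequence is eventually periodic: after a pre-period of length 1 it cycles with period 4.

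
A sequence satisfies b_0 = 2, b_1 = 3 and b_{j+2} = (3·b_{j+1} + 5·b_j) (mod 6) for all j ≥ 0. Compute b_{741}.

0

Listing terms: b_0 = 2, b_1 = 3, b_2 = 1, b_3 = 0, b_4 = 5, b_5 = 3, b_6 = 4, b_7 = 3, b_8 = 5, b_9 = 0, b_{10} = 1, b_{11} = 3, b_{12} = 2, b_{13} = 3.
The sequence repeats with period 12.
(741 - 0) mod 12 = 9, so b_{741} = b_9 = 0.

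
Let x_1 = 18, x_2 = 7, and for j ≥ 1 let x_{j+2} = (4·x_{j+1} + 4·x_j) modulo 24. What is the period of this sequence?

x_1 = 18, x_2 = 7, x_3 = 4, x_4 = 20, x_5 = 0, x_6 = 8, x_7 = 8, x_8 = 16, x_9 = 0, x_{10} = 16, x_{11} = 16, x_{12} = 8, x_{13} = 0, x_{14} = 8.
Since (x_{13}, x_{14}) = (x_5, x_6) = (0, 8) (two consecutive terms determine the rest), the sequence is eventually periodic: after a pre-period of length 4 it cycles with period 8.

8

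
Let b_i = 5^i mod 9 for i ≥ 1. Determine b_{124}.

4

b_1 = 5; b_2 = 7; b_3 = 8; b_4 = 4; b_5 = 2; b_6 = 1; b_7 = 5.
The sequence repeats with period 6.
So b_{124} = b_{1 + ((124-1) mod 6)} = b_4 = 4.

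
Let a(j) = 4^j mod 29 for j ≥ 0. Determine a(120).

Listing terms: a(0) = 1,  a(1) = 4,  a(2) = 16,  a(3) = 6,  a(4) = 24,  a(5) = 9,  a(6) = 7,  a(7) = 28,  a(8) = 25,  a(9) = 13,  a(10) = 23,  a(11) = 5,  a(12) = 20,  a(13) = 22,  a(14) = 1.
Since a(14) = a(0) = 1, the sequence is periodic with period 14.
So a(120) = a(0 + ((120-0) mod 14)) = a(8) = 25.

25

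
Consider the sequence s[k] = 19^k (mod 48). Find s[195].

43

Computing terms: s[1] = 19; s[2] = 25; s[3] = 43; s[4] = 1; s[5] = 19.
Since s[5] = s[1] = 19, the sequence is periodic with period 4.
So s[195] = s[1 + ((195-1) mod 4)] = s[3] = 43.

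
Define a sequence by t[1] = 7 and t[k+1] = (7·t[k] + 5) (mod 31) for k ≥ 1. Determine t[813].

11

t[1] = 7,  t[2] = 23,  t[3] = 11,  t[4] = 20,  t[5] = 21,  t[6] = 28,  t[7] = 15,  t[8] = 17,  t[9] = 0,  t[10] = 5,  t[11] = 9,  t[12] = 6,  t[13] = 16,  t[14] = 24,  t[15] = 18,  t[16] = 7.
The sequence repeats with period 15.
So t[813] = t[1 + ((813-1) mod 15)] = t[3] = 11.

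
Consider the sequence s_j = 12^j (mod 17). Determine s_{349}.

14

We have s_1 = 12, s_2 = 8, s_3 = 11, s_4 = 13, s_5 = 3, s_6 = 2, s_7 = 7, s_8 = 16, s_9 = 5, s_{10} = 9, s_{11} = 6, s_{12} = 4, s_{13} = 14, s_{14} = 15, s_{15} = 10, s_{16} = 1, s_{17} = 12.
The sequence repeats with period 16.
(349 - 1) mod 16 = 12, so s_{349} = s_{13} = 14.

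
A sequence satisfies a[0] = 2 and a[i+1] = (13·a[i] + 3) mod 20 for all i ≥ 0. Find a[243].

Listing terms: a[0] = 2, a[1] = 9, a[2] = 0, a[3] = 3, a[4] = 2.
Since a[4] = a[0] = 2, the sequence is periodic with period 4.
(243 - 0) mod 4 = 3, so a[243] = a[3] = 3.

3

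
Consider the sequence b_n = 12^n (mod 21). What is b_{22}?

We have b_1 = 12, b_2 = 18, b_3 = 6, b_4 = 9, b_5 = 3, b_6 = 15, b_7 = 12.
The sequence repeats with period 6.
(22 - 1) mod 6 = 3, so b_{22} = b_4 = 9.

9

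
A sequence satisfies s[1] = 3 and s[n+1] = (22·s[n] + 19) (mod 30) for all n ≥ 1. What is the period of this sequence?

12

Computing terms: s[1] = 3,  s[2] = 25,  s[3] = 29,  s[4] = 27,  s[5] = 13,  s[6] = 5,  s[7] = 9,  s[8] = 7,  s[9] = 23,  s[10] = 15,  s[11] = 19,  s[12] = 17,  s[13] = 3.
Since s[13] = s[1] = 3, the sequence is periodic with period 12.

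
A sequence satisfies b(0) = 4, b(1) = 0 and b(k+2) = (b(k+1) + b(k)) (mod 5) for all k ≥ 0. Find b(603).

4

b(0) = 4,  b(1) = 0,  b(2) = 4,  b(3) = 4,  b(4) = 3,  b(5) = 2,  b(6) = 0,  b(7) = 2,  b(8) = 2,  b(9) = 4,  b(10) = 1,  b(11) = 0,  b(12) = 1,  b(13) = 1,  b(14) = 2,  b(15) = 3,  b(16) = 0,  b(17) = 3,  b(18) = 3,  b(19) = 1,  b(20) = 4,  b(21) = 0.
The sequence repeats with period 20.
So b(603) = b(0 + ((603-0) mod 20)) = b(3) = 4.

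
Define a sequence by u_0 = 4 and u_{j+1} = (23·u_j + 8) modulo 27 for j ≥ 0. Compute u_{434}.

Computing terms: u_0 = 4, u_1 = 19, u_2 = 13, u_3 = 10, u_4 = 22, u_5 = 1, u_6 = 4.
Since u_6 = u_0 = 4, the sequence is periodic with period 6.
(434 - 0) mod 6 = 2, so u_{434} = u_2 = 13.

13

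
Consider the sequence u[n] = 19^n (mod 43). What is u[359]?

Computing terms: u[0] = 1; u[1] = 19; u[2] = 17; u[3] = 22; u[4] = 31; u[5] = 30; u[6] = 11; u[7] = 37; u[8] = 15; u[9] = 27; u[10] = 40; u[11] = 29; u[12] = 35; u[13] = 20; u[14] = 36; u[15] = 39; u[16] = 10; u[17] = 18; u[18] = 41; u[19] = 5; u[20] = 9; u[21] = 42; u[22] = 24; u[23] = 26; u[24] = 21; u[25] = 12; u[26] = 13; u[27] = 32; u[28] = 6; u[29] = 28; u[30] = 16; u[31] = 3; u[32] = 14; u[33] = 8; u[34] = 23; u[35] = 7; u[36] = 4; u[37] = 33; u[38] = 25; u[39] = 2; u[40] = 38; u[41] = 34; u[42] = 1.
The sequence repeats with period 42.
(359 - 0) mod 42 = 23, so u[359] = u[23] = 26.

26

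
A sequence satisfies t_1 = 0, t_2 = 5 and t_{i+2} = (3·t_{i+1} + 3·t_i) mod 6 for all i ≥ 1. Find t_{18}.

3

t_1 = 0; t_2 = 5; t_3 = 3; t_4 = 0; t_5 = 3; t_6 = 3; t_7 = 0.
Since (t_6, t_7) = (t_3, t_4) = (3, 0) (two consecutive terms determine the rest), the sequence is eventually periodic: after a pre-period of length 2 it cycles with period 3.
For i ≥ 3, t_i depends only on (i - 3) mod 3. (18 - 3) mod 3 = 0, so t_{18} = t_3 = 3.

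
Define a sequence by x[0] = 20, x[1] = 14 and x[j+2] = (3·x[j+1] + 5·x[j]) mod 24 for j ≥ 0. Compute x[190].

22

x[0] = 20,  x[1] = 14,  x[2] = 22,  x[3] = 16,  x[4] = 14,  x[5] = 2,  x[6] = 4,  x[7] = 22,  x[8] = 14,  x[9] = 8,  x[10] = 22,  x[11] = 10,  x[12] = 20,  x[13] = 14.
Since (x[12], x[13]) = (x[0], x[1]) = (20, 14) (two consecutive terms determine the rest), the sequence is periodic with period 12.
(190 - 0) mod 12 = 10, so x[190] = x[10] = 22.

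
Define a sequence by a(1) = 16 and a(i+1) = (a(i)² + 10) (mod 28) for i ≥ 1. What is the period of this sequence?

3

a(1) = 16,  a(2) = 14,  a(3) = 10,  a(4) = 26,  a(5) = 14.
Since a(5) = a(2) = 14, the sequence is eventually periodic: after a pre-period of length 1 it cycles with period 3.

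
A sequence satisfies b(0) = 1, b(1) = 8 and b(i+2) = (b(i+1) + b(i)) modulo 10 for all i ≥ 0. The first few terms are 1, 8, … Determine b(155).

7

b(0) = 1, b(1) = 8, b(2) = 9, b(3) = 7, b(4) = 6, b(5) = 3, b(6) = 9, b(7) = 2, b(8) = 1, b(9) = 3, b(10) = 4, b(11) = 7, b(12) = 1, b(13) = 8.
Since (b(12), b(13)) = (b(0), b(1)) = (1, 8) (two consecutive terms determine the rest), the sequence is periodic with period 12.
So b(155) = b(0 + ((155-0) mod 12)) = b(11) = 7.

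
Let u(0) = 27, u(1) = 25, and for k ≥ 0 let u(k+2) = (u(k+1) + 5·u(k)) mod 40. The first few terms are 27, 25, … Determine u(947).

30

We have u(0) = 27, u(1) = 25, u(2) = 0, u(3) = 5, u(4) = 5, u(5) = 30, u(6) = 15, u(7) = 5, u(8) = 0, u(9) = 25, u(10) = 25, u(11) = 30, u(12) = 35, u(13) = 25, u(14) = 0.
Since (u(13), u(14)) = (u(1), u(2)) = (25, 0) (two consecutive terms determine the rest), the sequence is eventually periodic: after a pre-period of length 1 it cycles with period 12.
For k ≥ 1, u(k) depends only on (k - 1) mod 12. (947 - 1) mod 12 = 10, so u(947) = u(11) = 30.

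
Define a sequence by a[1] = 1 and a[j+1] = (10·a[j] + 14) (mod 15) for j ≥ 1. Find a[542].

9

We have a[1] = 1, a[2] = 9, a[3] = 14, a[4] = 4, a[5] = 9.
Since a[5] = a[2] = 9, the sequence is eventually periodic: after a pre-period of length 1 it cycles with period 3.
For j ≥ 2, a[j] depends only on (j - 2) mod 3. (542 - 2) mod 3 = 0, so a[542] = a[2] = 9.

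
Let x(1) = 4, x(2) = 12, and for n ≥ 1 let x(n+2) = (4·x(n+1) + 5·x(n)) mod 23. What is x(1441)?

10

x(1) = 4; x(2) = 12; x(3) = 22; x(4) = 10; x(5) = 12; x(6) = 6; x(7) = 15; x(8) = 21; x(9) = 21; x(10) = 5; x(11) = 10; x(12) = 19; x(13) = 11; x(14) = 1; x(15) = 13; x(16) = 11; x(17) = 17; x(18) = 8; x(19) = 2; x(20) = 2; x(21) = 18; x(22) = 13; x(23) = 4; x(24) = 12.
Since (x(23), x(24)) = (x(1), x(2)) = (4, 12) (two consecutive terms determine the rest), the sequence is periodic with period 22.
So x(1441) = x(1 + ((1441-1) mod 22)) = x(11) = 10.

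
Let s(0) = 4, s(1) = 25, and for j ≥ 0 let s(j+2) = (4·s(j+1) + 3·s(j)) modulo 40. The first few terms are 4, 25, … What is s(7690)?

s(0) = 4,  s(1) = 25,  s(2) = 32,  s(3) = 3,  s(4) = 28,  s(5) = 1,  s(6) = 8,  s(7) = 35,  s(8) = 4,  s(9) = 1,  s(10) = 16,  s(11) = 27,  s(12) = 36,  s(13) = 25,  s(14) = 8,  s(15) = 27,  s(16) = 12,  s(17) = 9,  s(18) = 32,  s(19) = 35,  s(20) = 36,  s(21) = 9,  s(22) = 24,  s(23) = 3,  s(24) = 4,  s(25) = 25.
Since (s(24), s(25)) = (s(0), s(1)) = (4, 25) (two consecutive terms determine the rest), the sequence is periodic with period 24.
So s(7690) = s(0 + ((7690-0) mod 24)) = s(10) = 16.

16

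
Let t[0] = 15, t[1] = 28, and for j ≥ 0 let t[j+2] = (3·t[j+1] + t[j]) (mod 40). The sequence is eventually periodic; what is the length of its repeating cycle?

We have t[0] = 15, t[1] = 28, t[2] = 19, t[3] = 5, t[4] = 34, t[5] = 27, t[6] = 35, t[7] = 12, t[8] = 31, t[9] = 25, t[10] = 26, t[11] = 23, t[12] = 15, t[13] = 28.
The sequence repeats with period 12.

12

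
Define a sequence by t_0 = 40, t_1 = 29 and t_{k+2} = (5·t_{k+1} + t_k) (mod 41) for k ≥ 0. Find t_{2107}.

t_0 = 40,  t_1 = 29,  t_2 = 21,  t_3 = 11,  t_4 = 35,  t_5 = 22,  t_6 = 22,  t_7 = 9,  t_8 = 26,  t_9 = 16,  t_{10} = 24,  t_{11} = 13,  t_{12} = 7,  t_{13} = 7,  t_{14} = 1,  t_{15} = 12,  t_{16} = 20,  t_{17} = 30,  t_{18} = 6,  t_{19} = 19,  t_{20} = 19,  t_{21} = 32,  t_{22} = 15,  t_{23} = 25,  t_{24} = 17,  t_{25} = 28,  t_{26} = 34,  t_{27} = 34,  t_{28} = 40,  t_{29} = 29.
Since (t_{28}, t_{29}) = (t_0, t_1) = (40, 29) (two consecutive terms determine the rest), the sequence is periodic with period 28.
(2107 - 0) mod 28 = 7, so t_{2107} = t_7 = 9.

9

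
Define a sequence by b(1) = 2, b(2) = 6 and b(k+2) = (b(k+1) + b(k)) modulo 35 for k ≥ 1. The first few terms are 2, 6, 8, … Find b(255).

Computing terms: b(1) = 2, b(2) = 6, b(3) = 8, b(4) = 14, b(5) = 22, b(6) = 1, b(7) = 23, b(8) = 24, b(9) = 12, b(10) = 1, b(11) = 13, b(12) = 14, b(13) = 27, b(14) = 6, b(15) = 33, b(16) = 4, b(17) = 2, b(18) = 6.
Since (b(17), b(18)) = (b(1), b(2)) = (2, 6) (two consecutive terms determine the rest), the sequence is periodic with period 16.
(255 - 1) mod 16 = 14, so b(255) = b(15) = 33.

33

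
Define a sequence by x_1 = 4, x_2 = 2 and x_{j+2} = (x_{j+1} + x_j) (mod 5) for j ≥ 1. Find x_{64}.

3

x_1 = 4; x_2 = 2; x_3 = 1; x_4 = 3; x_5 = 4; x_6 = 2.
Since (x_5, x_6) = (x_1, x_2) = (4, 2) (two consecutive terms determine the rest), the sequence is periodic with period 4.
So x_{64} = x_{1 + ((64-1) mod 4)} = x_4 = 3.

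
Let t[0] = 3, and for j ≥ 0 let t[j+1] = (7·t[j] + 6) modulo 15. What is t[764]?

3

Listing terms: t[0] = 3; t[1] = 12; t[2] = 0; t[3] = 6; t[4] = 3.
Since t[4] = t[0] = 3, the sequence is periodic with period 4.
So t[764] = t[0 + ((764-0) mod 4)] = t[0] = 3.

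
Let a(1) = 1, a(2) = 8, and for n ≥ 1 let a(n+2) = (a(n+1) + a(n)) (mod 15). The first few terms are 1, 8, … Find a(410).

8

a(1) = 1,  a(2) = 8,  a(3) = 9,  a(4) = 2,  a(5) = 11,  a(6) = 13,  a(7) = 9,  a(8) = 7,  a(9) = 1,  a(10) = 8.
Since (a(9), a(10)) = (a(1), a(2)) = (1, 8) (two consecutive terms determine the rest), the sequence is periodic with period 8.
So a(410) = a(1 + ((410-1) mod 8)) = a(2) = 8.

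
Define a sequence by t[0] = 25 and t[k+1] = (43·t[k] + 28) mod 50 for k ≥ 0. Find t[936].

We have t[0] = 25, t[1] = 3, t[2] = 7, t[3] = 29, t[4] = 25.
The sequence repeats with period 4.
(936 - 0) mod 4 = 0, so t[936] = t[0] = 25.

25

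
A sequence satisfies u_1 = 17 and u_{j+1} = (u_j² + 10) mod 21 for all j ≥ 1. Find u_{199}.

17

Listing terms: u_1 = 17,  u_2 = 5,  u_3 = 14,  u_4 = 17.
Since u_4 = u_1 = 17, the sequence is periodic with period 3.
So u_{199} = u_{1 + ((199-1) mod 3)} = u_1 = 17.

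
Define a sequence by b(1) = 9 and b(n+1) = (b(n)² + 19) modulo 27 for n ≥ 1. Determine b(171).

Listing terms: b(1) = 9, b(2) = 19, b(3) = 2, b(4) = 23, b(5) = 8, b(6) = 2.
Since b(6) = b(3) = 2, the sequence is eventually periodic: after a pre-period of length 2 it cycles with period 3.
For n ≥ 3, b(n) depends only on (n - 3) mod 3. (171 - 3) mod 3 = 0, so b(171) = b(3) = 2.

2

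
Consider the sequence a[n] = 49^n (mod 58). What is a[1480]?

Listing terms: a[0] = 1,  a[1] = 49,  a[2] = 23,  a[3] = 25,  a[4] = 7,  a[5] = 53,  a[6] = 45,  a[7] = 1.
The sequence repeats with period 7.
So a[1480] = a[0 + ((1480-0) mod 7)] = a[3] = 25.

25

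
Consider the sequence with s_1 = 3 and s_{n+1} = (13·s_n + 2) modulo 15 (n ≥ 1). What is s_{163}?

0

Computing terms: s_1 = 3, s_2 = 11, s_3 = 10, s_4 = 12, s_5 = 8, s_6 = 1, s_7 = 0, s_8 = 2, s_9 = 13, s_{10} = 6, s_{11} = 5, s_{12} = 7, s_{13} = 3.
Since s_{13} = s_1 = 3, the sequence is periodic with period 12.
So s_{163} = s_{1 + ((163-1) mod 12)} = s_7 = 0.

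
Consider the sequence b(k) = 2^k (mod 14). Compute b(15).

We have b(1) = 2,  b(2) = 4,  b(3) = 8,  b(4) = 2.
The sequence repeats with period 3.
(15 - 1) mod 3 = 2, so b(15) = b(3) = 8.

8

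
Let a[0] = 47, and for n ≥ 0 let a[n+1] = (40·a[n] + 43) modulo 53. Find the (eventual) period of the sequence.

26

Computing terms: a[0] = 47, a[1] = 15, a[2] = 7, a[3] = 5, a[4] = 31, a[5] = 11, a[6] = 6, a[7] = 18, a[8] = 21, a[9] = 35, a[10] = 12, a[11] = 46, a[12] = 28, a[13] = 50, a[14] = 29, a[15] = 37, a[16] = 39, a[17] = 13, a[18] = 33, a[19] = 38, a[20] = 26, a[21] = 23, a[22] = 9, a[23] = 32, a[24] = 51, a[25] = 16, a[26] = 47.
The sequence repeats with period 26.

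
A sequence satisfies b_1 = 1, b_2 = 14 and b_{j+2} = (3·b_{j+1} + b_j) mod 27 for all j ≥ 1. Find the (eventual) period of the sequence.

We have b_1 = 1,  b_2 = 14,  b_3 = 16,  b_4 = 8,  b_5 = 13,  b_6 = 20,  b_7 = 19,  b_8 = 23,  b_9 = 7,  b_{10} = 17,  b_{11} = 4,  b_{12} = 2,  b_{13} = 10,  b_{14} = 5,  b_{15} = 25,  b_{16} = 26,  b_{17} = 22,  b_{18} = 11,  b_{19} = 1,  b_{20} = 14.
Since (b_{19}, b_{20}) = (b_1, b_2) = (1, 14) (two consecutive terms determine the rest), the sequence is periodic with period 18.

18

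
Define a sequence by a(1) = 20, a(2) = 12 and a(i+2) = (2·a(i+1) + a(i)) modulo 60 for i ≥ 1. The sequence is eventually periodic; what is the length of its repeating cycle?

Computing terms: a(1) = 20, a(2) = 12, a(3) = 44, a(4) = 40, a(5) = 4, a(6) = 48, a(7) = 40, a(8) = 8, a(9) = 56, a(10) = 0, a(11) = 56, a(12) = 52, a(13) = 40, a(14) = 12, a(15) = 4, a(16) = 20, a(17) = 44, a(18) = 48, a(19) = 20, a(20) = 28, a(21) = 16, a(22) = 0, a(23) = 16, a(24) = 32, a(25) = 20, a(26) = 12.
The sequence repeats with period 24.

24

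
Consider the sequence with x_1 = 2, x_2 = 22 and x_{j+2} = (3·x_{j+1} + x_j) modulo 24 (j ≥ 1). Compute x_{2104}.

10

x_1 = 2,  x_2 = 22,  x_3 = 20,  x_4 = 10,  x_5 = 2,  x_6 = 16,  x_7 = 2,  x_8 = 22.
Since (x_7, x_8) = (x_1, x_2) = (2, 22) (two consecutive terms determine the rest), the sequence is periodic with period 6.
(2104 - 1) mod 6 = 3, so x_{2104} = x_4 = 10.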